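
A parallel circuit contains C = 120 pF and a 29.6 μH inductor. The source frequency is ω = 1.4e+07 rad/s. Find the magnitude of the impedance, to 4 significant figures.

X_L = ωL = 414.4 Ω
X_C = 1/(ωC) = 595.2 Ω
Parallel: admittances add. Y = 1/(jωL) + jωC
Y = (0 − j0.0007331) S
|Y| = 0.0007331 S → |Z| = 1/|Y| = 1364 Ω, ∠Z = −∠Y = 90.00°

1364 Ω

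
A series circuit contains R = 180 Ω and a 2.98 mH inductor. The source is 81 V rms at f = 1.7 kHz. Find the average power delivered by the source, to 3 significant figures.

35.3 W

ω = 2πf = 10680 rad/s
X_L = ωL = 31.8 Ω
Z = 180 + j31.8 Ω
|Z| = √(180² + 31.8²) = 183 Ω
∠Z = arctan(31.8/180) = 10.0°
I = V/|Z| = 443 mA
P = VI cos φ = 81 × 0.443 × cos(10.0°) = 35.3 W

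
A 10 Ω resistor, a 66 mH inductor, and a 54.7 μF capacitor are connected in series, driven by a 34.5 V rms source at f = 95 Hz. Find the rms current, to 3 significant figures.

2.59 A

ω = 2πf = 596.9 rad/s
X_L = ωL = 39.4 Ω
X_C = 1/(ωC) = 30.6 Ω
Net reactance X = X_L − X_C = 8.77 Ω
Z = 10.0 + j8.77 Ω
|Z| = √(10.0² + 8.77²) = 13.3 Ω
I = V/|Z| = 34.5/13.3 = 2.59 A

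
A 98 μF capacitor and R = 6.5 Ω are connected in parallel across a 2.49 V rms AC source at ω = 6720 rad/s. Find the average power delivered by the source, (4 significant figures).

953.9 mW

X_C = 1/(ωC) = 1.518 Ω
Parallel: admittances add. Y = 1/R + jωC
Y = (0.1538 + j0.6586) S
|Y| = 0.6763 S → |Z| = 1/|Y| = 1.479 Ω, ∠Z = −∠Y = -76.85°
I = V/|Z| = 1.684 A
P = VI cos φ = 2.49 × 1.684 × cos(-76.85°) = 953.9 mW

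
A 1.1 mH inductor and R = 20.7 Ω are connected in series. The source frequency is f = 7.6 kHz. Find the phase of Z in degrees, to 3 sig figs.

ω = 2πf = 47750 rad/s
X_L = ωL = 52.5 Ω
Z = 20.7 + j52.5 Ω
|Z| = √(20.7² + 52.5²) = 56.5 Ω
∠Z = arctan(52.5/20.7) = 68.5°

68.5°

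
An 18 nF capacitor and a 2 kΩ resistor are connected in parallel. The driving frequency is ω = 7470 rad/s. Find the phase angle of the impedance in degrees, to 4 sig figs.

X_C = 1/(ωC) = 7437 Ω
Parallel: admittances add. Y = 1/R + jωC
Y = (0.0005000 + j0.0001345) S
|Y| = 0.0005178 S → |Z| = 1/|Y| = 1931 Ω, ∠Z = −∠Y = -15.05°

-15.05°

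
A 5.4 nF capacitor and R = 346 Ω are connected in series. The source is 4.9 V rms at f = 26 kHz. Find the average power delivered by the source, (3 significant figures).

ω = 2πf = 163400 rad/s
X_C = 1/(ωC) = 1130 Ω
Z = 346 − j1130 Ω
|Z| = √(346² + 1130²) = 1190 Ω
∠Z = arctan(-1130/346) = -73.0°
I = V/|Z| = 4.13 mA
P = VI cos φ = 4.9 × 0.00413 × cos(-73.0°) = 5.91 mW

5.91 mW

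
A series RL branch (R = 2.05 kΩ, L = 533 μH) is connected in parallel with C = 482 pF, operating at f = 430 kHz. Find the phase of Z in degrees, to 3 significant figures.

-73.1°

ω = 2πf = 2.702e+06 rad/s
X_L = ωL = 1440 Ω
X_C = 1/(ωC) = 768 Ω
Branch 1 (R+jX_L): Z₁ = 2050 + j1440 Ω, |Z₁| = 2510 Ω
Branch 2 (−jX_C): Z₂ = −j768 Ω
Parallel: Z = Z₁Z₂/(Z₁+Z₂), |Z| = 892 Ω, ∠Z = -73.1°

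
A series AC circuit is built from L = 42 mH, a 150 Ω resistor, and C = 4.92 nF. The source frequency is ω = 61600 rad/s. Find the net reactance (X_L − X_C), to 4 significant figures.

X_L = ωL = 2587 Ω
X_C = 1/(ωC) = 3300 Ω
X = 2587 − 3300 = -712.3 Ω

-712.3 Ω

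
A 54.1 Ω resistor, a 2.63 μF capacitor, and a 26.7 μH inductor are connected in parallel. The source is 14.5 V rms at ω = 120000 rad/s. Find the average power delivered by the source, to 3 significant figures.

3.89 W

X_L = ωL = 3.20 Ω
X_C = 1/(ωC) = 3.17 Ω
Parallel: admittances add. Y = 1/R + 1/(jωL) + jωC
Y = (0.0185 + j0.00349) S
|Y| = 0.0188 S → |Z| = 1/|Y| = 53.2 Ω, ∠Z = −∠Y = -10.7°
I = V/|Z| = 273 mA
P = VI cos φ = 14.5 × 0.273 × cos(-10.7°) = 3.89 W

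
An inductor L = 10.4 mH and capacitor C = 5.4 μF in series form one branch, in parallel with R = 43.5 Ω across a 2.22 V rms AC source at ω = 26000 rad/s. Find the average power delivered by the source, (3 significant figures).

113 mW

X_L = ωL = 270 Ω
X_C = 1/(ωC) = 7.12 Ω
Branch 1: Z₁ = R = 43.5 Ω
Branch 2 (series LC): Z₂ = j(X_L − X_C) = j263 Ω
Parallel: Z = Z₁Z₂/(Z₁+Z₂), |Z| = 42.9 Ω, ∠Z = 9.38°
I = V/|Z| = 51.7 mA
P = VI cos φ = 2.22 × 0.0517 × cos(9.38°) = 113 mW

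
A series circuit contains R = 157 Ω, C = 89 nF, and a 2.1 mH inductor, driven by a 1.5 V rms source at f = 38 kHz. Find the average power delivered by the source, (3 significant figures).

ω = 2πf = 238800 rad/s
X_L = ωL = 501 Ω
X_C = 1/(ωC) = 47.1 Ω
Net reactance X = X_L − X_C = 454 Ω
Z = 157 + j454 Ω
|Z| = √(157² + 454²) = 481 Ω
∠Z = arctan(454/157) = 70.9°
I = V/|Z| = 3.12 mA
P = VI cos φ = 1.5 × 0.00312 × cos(70.9°) = 1.53 mW

1.53 mW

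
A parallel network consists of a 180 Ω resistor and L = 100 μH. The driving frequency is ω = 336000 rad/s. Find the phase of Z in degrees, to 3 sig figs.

79.4°

X_L = ωL = 33.6 Ω
Parallel: admittances add. Y = 1/R + 1/(jωL)
Y = (0.00556 − j0.0298) S
|Y| = 0.0303 S → |Z| = 1/|Y| = 33.0 Ω, ∠Z = −∠Y = 79.4°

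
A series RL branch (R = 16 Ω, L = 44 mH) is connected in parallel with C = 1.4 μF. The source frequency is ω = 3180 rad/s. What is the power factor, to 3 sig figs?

X_L = ωL = 140 Ω
X_C = 1/(ωC) = 225 Ω
Branch 1 (R+jX_L): Z₁ = 16.0 + j140 Ω, |Z₁| = 141 Ω
Branch 2 (−jX_C): Z₂ = −j225 Ω
Parallel: Z = Z₁Z₂/(Z₁+Z₂), |Z| = 367 Ω, ∠Z = 72.8°
cos φ = cos(72.8°) = 0.296

0.296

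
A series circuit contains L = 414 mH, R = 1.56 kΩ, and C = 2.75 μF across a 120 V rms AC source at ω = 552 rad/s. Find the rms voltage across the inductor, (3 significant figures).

16.9 V

X_L = ωL = 229 Ω
X_C = 1/(ωC) = 659 Ω
Net reactance X = X_L − X_C = -430 Ω
Z = 1560 − j430 Ω
|Z| = √(1560² + 430²) = 1620 Ω
I = V/|Z| = 74.2 mA
V_L = I·|Z_L| = 0.0742 × 229 = 16.9 V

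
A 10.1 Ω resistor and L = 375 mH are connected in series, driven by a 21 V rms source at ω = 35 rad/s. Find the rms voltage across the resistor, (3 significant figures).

12.8 V

X_L = ωL = 13.1 Ω
Z = 10.1 + j13.1 Ω
|Z| = √(10.1² + 13.1²) = 16.6 Ω
I = V/|Z| = 1.27 A
V_R = I·|Z_R| = 1.27 × 10.1 = 12.8 V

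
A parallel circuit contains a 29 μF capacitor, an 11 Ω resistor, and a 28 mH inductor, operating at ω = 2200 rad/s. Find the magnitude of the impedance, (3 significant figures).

X_L = ωL = 61.6 Ω
X_C = 1/(ωC) = 15.7 Ω
Parallel: admittances add. Y = 1/R + 1/(jωL) + jωC
Y = (0.0909 + j0.0476) S
|Y| = 0.103 S → |Z| = 1/|Y| = 9.75 Ω, ∠Z = −∠Y = -27.6°

9.75 Ω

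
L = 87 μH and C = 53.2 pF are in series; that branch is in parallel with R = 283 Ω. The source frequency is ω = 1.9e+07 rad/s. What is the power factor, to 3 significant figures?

X_L = ωL = 1650 Ω
X_C = 1/(ωC) = 989 Ω
Branch 1: Z₁ = R = 283 Ω
Branch 2 (series LC): Z₂ = j(X_L − X_C) = j664 Ω
Parallel: Z = Z₁Z₂/(Z₁+Z₂), |Z| = 260 Ω, ∠Z = 23.1°
cos φ = cos(23.1°) = 0.920

0.920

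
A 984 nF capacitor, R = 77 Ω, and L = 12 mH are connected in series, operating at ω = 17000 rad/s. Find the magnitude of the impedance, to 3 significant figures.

163 Ω

X_L = ωL = 204 Ω
X_C = 1/(ωC) = 59.8 Ω
Net reactance X = X_L − X_C = 144 Ω
Z = 77.0 + j144 Ω
|Z| = √(77.0² + 144²) = 163 Ω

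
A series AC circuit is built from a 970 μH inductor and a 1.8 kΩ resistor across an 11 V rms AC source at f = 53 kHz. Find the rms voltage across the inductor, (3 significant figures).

1.94 V

ω = 2πf = 333000 rad/s
X_L = ωL = 323 Ω
Z = 1800 + j323 Ω
|Z| = √(1800² + 323²) = 1830 Ω
I = V/|Z| = 6.02 mA
V_L = I·|Z_L| = 0.00602 × 323 = 1.94 V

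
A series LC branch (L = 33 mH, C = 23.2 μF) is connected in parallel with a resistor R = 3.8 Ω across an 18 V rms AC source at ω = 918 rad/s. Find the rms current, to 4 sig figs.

4.859 A

X_L = ωL = 30.29 Ω
X_C = 1/(ωC) = 46.95 Ω
Branch 1: Z₁ = R = 3.800 Ω
Branch 2 (series LC): Z₂ = j(X_L − X_C) = −j16.66 Ω
Parallel: Z = Z₁Z₂/(Z₁+Z₂), |Z| = 3.705 Ω, ∠Z = -12.85°
I = V/|Z| = 18/3.705 = 4.859 A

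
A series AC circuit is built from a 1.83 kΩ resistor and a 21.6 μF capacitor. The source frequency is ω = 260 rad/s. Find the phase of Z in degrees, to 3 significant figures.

-5.56°

X_C = 1/(ωC) = 178 Ω
Z = 1830 − j178 Ω
|Z| = √(1830² + 178²) = 1840 Ω
∠Z = arctan(-178/1830) = -5.56°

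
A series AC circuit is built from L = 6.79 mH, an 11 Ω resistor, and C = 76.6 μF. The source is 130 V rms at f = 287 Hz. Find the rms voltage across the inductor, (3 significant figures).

132 V

ω = 2πf = 1803 rad/s
X_L = ωL = 12.2 Ω
X_C = 1/(ωC) = 7.24 Ω
Net reactance X = X_L − X_C = 5.00 Ω
Z = 11.0 + j5.00 Ω
|Z| = √(11.0² + 5.00²) = 12.1 Ω
I = V/|Z| = 10.8 A
V_L = I·|Z_L| = 10.8 × 12.2 = 132 V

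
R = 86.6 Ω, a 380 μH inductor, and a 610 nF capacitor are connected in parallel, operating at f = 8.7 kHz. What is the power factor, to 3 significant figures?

0.615

ω = 2πf = 54660 rad/s
X_L = ωL = 20.8 Ω
X_C = 1/(ωC) = 30.0 Ω
Parallel: admittances add. Y = 1/R + 1/(jωL) + jωC
Y = (0.0115 − j0.0148) S
|Y| = 0.0188 S → |Z| = 1/|Y| = 53.3 Ω, ∠Z = −∠Y = 52.0°
cos φ = cos(52.0°) = 0.615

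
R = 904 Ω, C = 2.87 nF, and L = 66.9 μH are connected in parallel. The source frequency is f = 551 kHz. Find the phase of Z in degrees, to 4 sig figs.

ω = 2πf = 3.462e+06 rad/s
X_L = ωL = 231.6 Ω
X_C = 1/(ωC) = 100.6 Ω
Parallel: admittances add. Y = 1/R + 1/(jωL) + jωC
Y = (0.001106 + j0.005618) S
|Y| = 0.005726 S → |Z| = 1/|Y| = 174.6 Ω, ∠Z = −∠Y = -78.86°

-78.86°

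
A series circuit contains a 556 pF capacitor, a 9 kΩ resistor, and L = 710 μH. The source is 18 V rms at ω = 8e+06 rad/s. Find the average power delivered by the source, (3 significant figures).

X_L = ωL = 5680 Ω
X_C = 1/(ωC) = 225 Ω
Net reactance X = X_L − X_C = 5460 Ω
Z = 9000 + j5460 Ω
|Z| = √(9000² + 5460²) = 10500 Ω
∠Z = arctan(5460/9000) = 31.2°
I = V/|Z| = 1.71 mA
P = VI cos φ = 18 × 0.00171 × cos(31.2°) = 26.3 mW

26.3 mW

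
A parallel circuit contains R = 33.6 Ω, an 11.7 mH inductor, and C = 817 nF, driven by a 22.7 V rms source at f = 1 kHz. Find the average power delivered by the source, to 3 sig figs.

15.3 W

ω = 2πf = 6283 rad/s
X_L = ωL = 73.5 Ω
X_C = 1/(ωC) = 195 Ω
Parallel: admittances add. Y = 1/R + 1/(jωL) + jωC
Y = (0.0298 − j0.00847) S
|Y| = 0.0309 S → |Z| = 1/|Y| = 32.3 Ω, ∠Z = −∠Y = 15.9°
I = V/|Z| = 702 mA
P = VI cos φ = 22.7 × 0.702 × cos(15.9°) = 15.3 W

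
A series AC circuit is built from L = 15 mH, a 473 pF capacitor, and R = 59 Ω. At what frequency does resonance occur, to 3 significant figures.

59.8 kHz

ω₀ = 1/√(LC) = 1/√(0.015 × 4.73e-10) = 375400 rad/s
f₀ = ω₀/(2π) = 59.8 kHz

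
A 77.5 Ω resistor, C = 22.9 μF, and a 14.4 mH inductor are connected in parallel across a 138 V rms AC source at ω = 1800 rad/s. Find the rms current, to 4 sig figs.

X_L = ωL = 25.92 Ω
X_C = 1/(ωC) = 24.26 Ω
Parallel: admittances add. Y = 1/R + 1/(jωL) + jωC
Y = (0.01290 + j0.002640) S
|Y| = 0.01317 S → |Z| = 1/|Y| = 75.93 Ω, ∠Z = −∠Y = -11.56°
I = V/|Z| = 138/75.93 = 1.818 A

1.818 A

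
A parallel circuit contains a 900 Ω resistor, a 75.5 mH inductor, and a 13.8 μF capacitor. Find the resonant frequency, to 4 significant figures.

ω₀ = 1/√(LC) = 1/√(0.0755 × 1.38e-05) = 979.7 rad/s
f₀ = ω₀/(2π) = 155.9 Hz

155.9 Hz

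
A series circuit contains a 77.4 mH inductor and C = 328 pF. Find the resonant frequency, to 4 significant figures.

ω₀ = 1/√(LC) = 1/√(0.0774 × 3.28e-10) = 198500 rad/s
f₀ = ω₀/(2π) = 31.59 kHz

31.59 kHz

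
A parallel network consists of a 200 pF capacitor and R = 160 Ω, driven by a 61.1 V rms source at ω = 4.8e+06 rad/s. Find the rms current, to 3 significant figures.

386 mA

X_C = 1/(ωC) = 1040 Ω
Parallel: admittances add. Y = 1/R + jωC
Y = (0.00625 + j0.000960) S
|Y| = 0.00632 S → |Z| = 1/|Y| = 158 Ω, ∠Z = −∠Y = -8.73°
I = V/|Z| = 61.1/158 = 386 mA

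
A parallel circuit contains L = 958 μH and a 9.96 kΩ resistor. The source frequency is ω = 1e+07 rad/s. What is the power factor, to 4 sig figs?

X_L = ωL = 9580 Ω
Parallel: admittances add. Y = 1/R + 1/(jωL)
Y = (0.0001004 − j0.0001044) S
|Y| = 0.0001448 S → |Z| = 1/|Y| = 6905 Ω, ∠Z = −∠Y = 46.11°
cos φ = cos(46.11°) = 0.6932

0.6932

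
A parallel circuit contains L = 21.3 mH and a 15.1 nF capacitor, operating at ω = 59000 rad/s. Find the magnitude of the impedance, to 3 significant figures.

X_L = ωL = 1260 Ω
X_C = 1/(ωC) = 1120 Ω
Parallel: admittances add. Y = 1/(jωL) + jωC
Y = (0 + j9.52e-05) S
|Y| = 9.52e-05 S → |Z| = 1/|Y| = 10500 Ω, ∠Z = −∠Y = -90.0°

10500 Ω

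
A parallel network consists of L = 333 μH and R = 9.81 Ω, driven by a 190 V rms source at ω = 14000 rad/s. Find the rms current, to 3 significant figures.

X_L = ωL = 4.66 Ω
Parallel: admittances add. Y = 1/R + 1/(jωL)
Y = (0.102 − j0.215) S
|Y| = 0.237 S → |Z| = 1/|Y| = 4.21 Ω, ∠Z = −∠Y = 64.6°
I = V/|Z| = 190/4.21 = 45.1 A

45.1 A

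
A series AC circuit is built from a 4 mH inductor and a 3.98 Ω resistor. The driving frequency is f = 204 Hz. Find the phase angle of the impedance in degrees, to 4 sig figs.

ω = 2πf = 1282 rad/s
X_L = ωL = 5.127 Ω
Z = 3.980 + j5.127 Ω
|Z| = √(3.980² + 5.127²) = 6.491 Ω
∠Z = arctan(5.127/3.980) = 52.18°

52.18°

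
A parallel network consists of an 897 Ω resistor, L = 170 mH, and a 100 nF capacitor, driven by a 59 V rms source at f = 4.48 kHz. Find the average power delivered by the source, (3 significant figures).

3.88 W

ω = 2πf = 28150 rad/s
X_L = ωL = 4790 Ω
X_C = 1/(ωC) = 355 Ω
Parallel: admittances add. Y = 1/R + 1/(jωL) + jωC
Y = (0.00111 + j0.00261) S
|Y| = 0.00283 S → |Z| = 1/|Y| = 353 Ω, ∠Z = −∠Y = -66.8°
I = V/|Z| = 167 mA
P = VI cos φ = 59 × 0.167 × cos(-66.8°) = 3.88 W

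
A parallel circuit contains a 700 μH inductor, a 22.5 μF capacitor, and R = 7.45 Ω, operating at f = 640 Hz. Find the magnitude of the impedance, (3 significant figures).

ω = 2πf = 4021 rad/s
X_L = ωL = 2.81 Ω
X_C = 1/(ωC) = 11.1 Ω
Parallel: admittances add. Y = 1/R + 1/(jωL) + jωC
Y = (0.134 − j0.265) S
|Y| = 0.297 S → |Z| = 1/|Y| = 3.37 Ω, ∠Z = −∠Y = 63.1°

3.37 Ω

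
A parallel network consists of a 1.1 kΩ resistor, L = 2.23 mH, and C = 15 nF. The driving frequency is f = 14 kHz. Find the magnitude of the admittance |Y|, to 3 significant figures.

ω = 2πf = 87960 rad/s
X_L = ωL = 196 Ω
X_C = 1/(ωC) = 758 Ω
Parallel: admittances add. Y = 1/R + 1/(jωL) + jωC
Y = (0.000909 − j0.00378) S
|Y| = 0.00389 S → |Z| = 1/|Y| = 257 Ω, ∠Z = −∠Y = 76.5°

3.89 mS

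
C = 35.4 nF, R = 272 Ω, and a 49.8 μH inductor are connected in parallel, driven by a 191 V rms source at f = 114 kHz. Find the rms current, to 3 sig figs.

869 mA

ω = 2πf = 716300 rad/s
X_L = ωL = 35.7 Ω
X_C = 1/(ωC) = 39.4 Ω
Parallel: admittances add. Y = 1/R + 1/(jωL) + jωC
Y = (0.00368 − j0.00268) S
|Y| = 0.00455 S → |Z| = 1/|Y| = 220 Ω, ∠Z = −∠Y = 36.1°
I = V/|Z| = 191/220 = 869 mA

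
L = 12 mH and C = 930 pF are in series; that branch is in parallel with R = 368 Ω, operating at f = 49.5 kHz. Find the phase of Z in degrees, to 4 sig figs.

ω = 2πf = 311000 rad/s
X_L = ωL = 3732 Ω
X_C = 1/(ωC) = 3457 Ω
Branch 1: Z₁ = R = 368.0 Ω
Branch 2 (series LC): Z₂ = j(X_L − X_C) = j275.0 Ω
Parallel: Z = Z₁Z₂/(Z₁+Z₂), |Z| = 220.3 Ω, ∠Z = 53.23°

53.23°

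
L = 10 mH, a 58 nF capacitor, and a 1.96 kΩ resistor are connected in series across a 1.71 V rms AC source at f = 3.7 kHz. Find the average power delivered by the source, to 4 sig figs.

ω = 2πf = 23250 rad/s
X_L = ωL = 232.5 Ω
X_C = 1/(ωC) = 741.6 Ω
Net reactance X = X_L − X_C = -509.2 Ω
Z = 1960 − j509.2 Ω
|Z| = √(1960² + 509.2²) = 2025 Ω
∠Z = arctan(-509.2/1960) = -14.56°
I = V/|Z| = 844.4 μA
P = VI cos φ = 1.71 × 0.0008444 × cos(-14.56°) = 1.398 mW

1.398 mW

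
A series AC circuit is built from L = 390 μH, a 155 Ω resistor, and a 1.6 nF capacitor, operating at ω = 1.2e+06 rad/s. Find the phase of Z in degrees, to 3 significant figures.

-18.8°

X_L = ωL = 468 Ω
X_C = 1/(ωC) = 521 Ω
Net reactance X = X_L − X_C = -52.8 Ω
Z = 155 − j52.8 Ω
|Z| = √(155² + 52.8²) = 164 Ω
∠Z = arctan(-52.8/155) = -18.8°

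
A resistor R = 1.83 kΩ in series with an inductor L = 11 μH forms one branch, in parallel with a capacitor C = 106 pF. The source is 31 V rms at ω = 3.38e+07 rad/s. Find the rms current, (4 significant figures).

109.0 mA

X_L = ωL = 371.8 Ω
X_C = 1/(ωC) = 279.1 Ω
Branch 1 (R+jX_L): Z₁ = 1830 + j371.8 Ω, |Z₁| = 1867 Ω
Branch 2 (−jX_C): Z₂ = −j279.1 Ω
Parallel: Z = Z₁Z₂/(Z₁+Z₂), |Z| = 284.4 Ω, ∠Z = -81.42°
I = V/|Z| = 31/284.4 = 109.0 mA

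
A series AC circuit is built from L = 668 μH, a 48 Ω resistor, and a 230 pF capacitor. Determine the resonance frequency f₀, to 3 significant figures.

406 kHz

ω₀ = 1/√(LC) = 1/√(0.000668 × 2.3e-10) = 2.551e+06 rad/s
f₀ = ω₀/(2π) = 406 kHz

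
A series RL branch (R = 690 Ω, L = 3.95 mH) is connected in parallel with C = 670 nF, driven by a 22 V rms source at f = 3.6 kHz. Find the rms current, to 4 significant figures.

ω = 2πf = 22620 rad/s
X_L = ωL = 89.35 Ω
X_C = 1/(ωC) = 65.98 Ω
Branch 1 (R+jX_L): Z₁ = 690.0 + j89.35 Ω, |Z₁| = 695.8 Ω
Branch 2 (−jX_C): Z₂ = −j65.98 Ω
Parallel: Z = Z₁Z₂/(Z₁+Z₂), |Z| = 66.50 Ω, ∠Z = -84.56°
I = V/|Z| = 22/66.50 = 330.8 mA

330.8 mA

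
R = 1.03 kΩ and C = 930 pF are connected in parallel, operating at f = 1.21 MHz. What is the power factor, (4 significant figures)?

0.1360

ω = 2πf = 7.603e+06 rad/s
X_C = 1/(ωC) = 141.4 Ω
Parallel: admittances add. Y = 1/R + jωC
Y = (0.0009709 + j0.007070) S
|Y| = 0.007137 S → |Z| = 1/|Y| = 140.1 Ω, ∠Z = −∠Y = -82.18°
cos φ = cos(-82.18°) = 0.1360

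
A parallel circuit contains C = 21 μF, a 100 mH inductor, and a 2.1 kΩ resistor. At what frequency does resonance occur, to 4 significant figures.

109.8 Hz

ω₀ = 1/√(LC) = 1/√(0.1 × 2.1e-05) = 690.1 rad/s
f₀ = ω₀/(2π) = 109.8 Hz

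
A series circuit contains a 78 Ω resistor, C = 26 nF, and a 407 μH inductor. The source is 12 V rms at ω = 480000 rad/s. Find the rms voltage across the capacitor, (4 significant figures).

6.910 V

X_L = ωL = 195.4 Ω
X_C = 1/(ωC) = 80.13 Ω
Net reactance X = X_L − X_C = 115.2 Ω
Z = 78.00 + j115.2 Ω
|Z| = √(78.00² + 115.2²) = 139.1 Ω
I = V/|Z| = 86.24 mA
V_C = I·|Z_C| = 0.08624 × 80.13 = 6.910 V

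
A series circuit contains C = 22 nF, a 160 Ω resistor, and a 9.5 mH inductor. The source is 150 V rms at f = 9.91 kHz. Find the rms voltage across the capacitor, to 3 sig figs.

517 V

ω = 2πf = 62270 rad/s
X_L = ωL = 592 Ω
X_C = 1/(ωC) = 730 Ω
Net reactance X = X_L − X_C = -138 Ω
Z = 160 − j138 Ω
|Z| = √(160² + 138²) = 212 Ω
I = V/|Z| = 709 mA
V_C = I·|Z_C| = 0.709 × 730 = 517 V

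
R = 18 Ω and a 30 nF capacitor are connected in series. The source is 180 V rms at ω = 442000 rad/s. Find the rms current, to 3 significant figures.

2.32 A

X_C = 1/(ωC) = 75.4 Ω
Z = 18.0 − j75.4 Ω
|Z| = √(18.0² + 75.4²) = 77.5 Ω
I = V/|Z| = 180/77.5 = 2.32 A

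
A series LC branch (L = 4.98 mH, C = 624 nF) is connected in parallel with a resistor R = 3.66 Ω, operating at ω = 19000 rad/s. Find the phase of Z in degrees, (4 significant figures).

X_L = ωL = 94.62 Ω
X_C = 1/(ωC) = 84.35 Ω
Branch 1: Z₁ = R = 3.660 Ω
Branch 2 (series LC): Z₂ = j(X_L − X_C) = j10.27 Ω
Parallel: Z = Z₁Z₂/(Z₁+Z₂), |Z| = 3.448 Ω, ∠Z = 19.61°

19.61°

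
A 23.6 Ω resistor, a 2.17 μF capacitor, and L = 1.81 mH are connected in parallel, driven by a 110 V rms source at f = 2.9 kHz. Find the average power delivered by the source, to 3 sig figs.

513 W

ω = 2πf = 18220 rad/s
X_L = ωL = 33.0 Ω
X_C = 1/(ωC) = 25.3 Ω
Parallel: admittances add. Y = 1/R + 1/(jωL) + jωC
Y = (0.0424 + j0.00922) S
|Y| = 0.0434 S → |Z| = 1/|Y| = 23.1 Ω, ∠Z = −∠Y = -12.3°
I = V/|Z| = 4.77 A
P = VI cos φ = 110 × 4.77 × cos(-12.3°) = 513 W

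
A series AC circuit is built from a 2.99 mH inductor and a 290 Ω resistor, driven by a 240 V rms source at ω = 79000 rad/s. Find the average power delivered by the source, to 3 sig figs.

119 W

X_L = ωL = 236 Ω
Z = 290 + j236 Ω
|Z| = √(290² + 236²) = 374 Ω
∠Z = arctan(236/290) = 39.2°
I = V/|Z| = 642 mA
P = VI cos φ = 240 × 0.642 × cos(39.2°) = 119 W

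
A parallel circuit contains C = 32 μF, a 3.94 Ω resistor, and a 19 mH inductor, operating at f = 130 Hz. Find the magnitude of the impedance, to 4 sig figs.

3.896 Ω

ω = 2πf = 816.8 rad/s
X_L = ωL = 15.52 Ω
X_C = 1/(ωC) = 38.26 Ω
Parallel: admittances add. Y = 1/R + 1/(jωL) + jωC
Y = (0.2538 − j0.03830) S
|Y| = 0.2567 S → |Z| = 1/|Y| = 3.896 Ω, ∠Z = −∠Y = 8.581°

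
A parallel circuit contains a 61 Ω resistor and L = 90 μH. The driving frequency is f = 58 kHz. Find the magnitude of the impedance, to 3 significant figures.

28.9 Ω

ω = 2πf = 364400 rad/s
X_L = ωL = 32.8 Ω
Parallel: admittances add. Y = 1/R + 1/(jωL)
Y = (0.0164 − j0.0305) S
|Y| = 0.0346 S → |Z| = 1/|Y| = 28.9 Ω, ∠Z = −∠Y = 61.7°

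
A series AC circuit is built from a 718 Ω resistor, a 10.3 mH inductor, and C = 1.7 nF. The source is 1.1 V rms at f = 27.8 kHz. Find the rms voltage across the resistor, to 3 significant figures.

0.458 V

ω = 2πf = 174700 rad/s
X_L = ωL = 1800 Ω
X_C = 1/(ωC) = 3370 Ω
Net reactance X = X_L − X_C = -1570 Ω
Z = 718 − j1570 Ω
|Z| = √(718² + 1570²) = 1730 Ω
I = V/|Z| = 638 μA
V_R = I·|Z_R| = 0.000638 × 718 = 0.458 V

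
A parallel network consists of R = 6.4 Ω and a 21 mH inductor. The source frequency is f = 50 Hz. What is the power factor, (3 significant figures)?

0.718

ω = 2πf = 314.2 rad/s
X_L = ωL = 6.60 Ω
Parallel: admittances add. Y = 1/R + 1/(jωL)
Y = (0.156 − j0.152) S
|Y| = 0.218 S → |Z| = 1/|Y| = 4.59 Ω, ∠Z = −∠Y = 44.1°
cos φ = cos(44.1°) = 0.718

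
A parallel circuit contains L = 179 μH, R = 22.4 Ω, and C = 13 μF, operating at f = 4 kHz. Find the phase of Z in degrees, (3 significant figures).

-66.9°

ω = 2πf = 25130 rad/s
X_L = ωL = 4.50 Ω
X_C = 1/(ωC) = 3.06 Ω
Parallel: admittances add. Y = 1/R + 1/(jωL) + jωC
Y = (0.0446 + j0.104) S
|Y| = 0.114 S → |Z| = 1/|Y| = 8.80 Ω, ∠Z = −∠Y = -66.9°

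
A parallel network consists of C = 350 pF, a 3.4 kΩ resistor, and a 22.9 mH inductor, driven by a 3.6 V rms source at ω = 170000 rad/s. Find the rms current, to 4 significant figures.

X_L = ωL = 3893 Ω
X_C = 1/(ωC) = 16810 Ω
Parallel: admittances add. Y = 1/R + 1/(jωL) + jωC
Y = (0.0002941 − j0.0001974) S
|Y| = 0.0003542 S → |Z| = 1/|Y| = 2823 Ω, ∠Z = −∠Y = 33.86°
I = V/|Z| = 3.6/2823 = 1.275 mA

1.275 mA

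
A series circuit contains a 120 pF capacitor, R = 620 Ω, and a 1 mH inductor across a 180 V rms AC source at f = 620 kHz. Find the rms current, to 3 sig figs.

ω = 2πf = 3.896e+06 rad/s
X_L = ωL = 3900 Ω
X_C = 1/(ωC) = 2140 Ω
Net reactance X = X_L − X_C = 1760 Ω
Z = 620 + j1760 Ω
|Z| = √(620² + 1760²) = 1860 Ω
I = V/|Z| = 180/1860 = 96.6 mA

96.6 mA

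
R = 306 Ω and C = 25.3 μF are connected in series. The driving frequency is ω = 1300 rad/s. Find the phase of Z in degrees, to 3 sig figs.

X_C = 1/(ωC) = 30.4 Ω
Z = 306 − j30.4 Ω
|Z| = √(306² + 30.4²) = 308 Ω
∠Z = arctan(-30.4/306) = -5.67°

-5.67°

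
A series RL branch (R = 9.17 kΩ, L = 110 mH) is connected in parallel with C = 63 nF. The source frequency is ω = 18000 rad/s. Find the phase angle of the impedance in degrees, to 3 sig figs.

X_L = ωL = 1980 Ω
X_C = 1/(ωC) = 882 Ω
Branch 1 (R+jX_L): Z₁ = 9170 + j1980 Ω, |Z₁| = 9380 Ω
Branch 2 (−jX_C): Z₂ = −j882 Ω
Parallel: Z = Z₁Z₂/(Z₁+Z₂), |Z| = 896 Ω, ∠Z = -84.6°

-84.6°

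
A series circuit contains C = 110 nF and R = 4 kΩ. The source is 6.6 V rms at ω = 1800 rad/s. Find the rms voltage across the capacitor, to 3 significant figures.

X_C = 1/(ωC) = 5050 Ω
Z = 4000 − j5050 Ω
|Z| = √(4000² + 5050²) = 6440 Ω
I = V/|Z| = 1.02 mA
V_C = I·|Z_C| = 0.00102 × 5050 = 5.17 V

5.17 V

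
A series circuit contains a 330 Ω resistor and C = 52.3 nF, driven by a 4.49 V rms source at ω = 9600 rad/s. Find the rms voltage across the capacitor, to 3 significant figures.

4.43 V

X_C = 1/(ωC) = 1990 Ω
Z = 330 − j1990 Ω
|Z| = √(330² + 1990²) = 2020 Ω
I = V/|Z| = 2.22 mA
V_C = I·|Z_C| = 0.00222 × 1990 = 4.43 V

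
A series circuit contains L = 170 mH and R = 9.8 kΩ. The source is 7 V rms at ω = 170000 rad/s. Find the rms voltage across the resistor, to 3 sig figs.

2.25 V

X_L = ωL = 28900 Ω
Z = 9800 + j28900 Ω
|Z| = √(9800² + 28900²) = 30500 Ω
I = V/|Z| = 229 μA
V_R = I·|Z_R| = 0.000229 × 9800 = 2.25 V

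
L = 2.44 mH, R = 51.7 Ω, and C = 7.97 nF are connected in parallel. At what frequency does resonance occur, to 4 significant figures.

ω₀ = 1/√(LC) = 1/√(0.00244 × 7.97e-09) = 226800 rad/s
f₀ = ω₀/(2π) = 36.09 kHz

36.09 kHz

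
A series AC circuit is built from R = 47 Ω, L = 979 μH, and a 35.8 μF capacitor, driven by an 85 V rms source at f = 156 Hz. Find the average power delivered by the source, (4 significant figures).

114.4 W

ω = 2πf = 980.2 rad/s
X_L = ωL = 0.9596 Ω
X_C = 1/(ωC) = 28.50 Ω
Net reactance X = X_L − X_C = -27.54 Ω
Z = 47.00 − j27.54 Ω
|Z| = √(47.00² + 27.54²) = 54.47 Ω
∠Z = arctan(-27.54/47.00) = -30.37°
I = V/|Z| = 1.560 A
P = VI cos φ = 85 × 1.560 × cos(-30.37°) = 114.4 W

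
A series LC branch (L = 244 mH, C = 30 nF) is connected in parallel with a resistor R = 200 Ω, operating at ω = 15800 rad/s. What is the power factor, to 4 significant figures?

0.9935

X_L = ωL = 3855 Ω
X_C = 1/(ωC) = 2110 Ω
Branch 1: Z₁ = R = 200.0 Ω
Branch 2 (series LC): Z₂ = j(X_L − X_C) = j1745 Ω
Parallel: Z = Z₁Z₂/(Z₁+Z₂), |Z| = 198.7 Ω, ∠Z = 6.536°
cos φ = cos(6.536°) = 0.9935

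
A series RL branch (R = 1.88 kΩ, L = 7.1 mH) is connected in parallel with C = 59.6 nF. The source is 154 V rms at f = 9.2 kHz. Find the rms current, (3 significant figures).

519 mA

ω = 2πf = 57810 rad/s
X_L = ωL = 410 Ω
X_C = 1/(ωC) = 290 Ω
Branch 1 (R+jX_L): Z₁ = 1880 + j410 Ω, |Z₁| = 1920 Ω
Branch 2 (−jX_C): Z₂ = −j290 Ω
Parallel: Z = Z₁Z₂/(Z₁+Z₂), |Z| = 296 Ω, ∠Z = -81.3°
I = V/|Z| = 154/296 = 519 mA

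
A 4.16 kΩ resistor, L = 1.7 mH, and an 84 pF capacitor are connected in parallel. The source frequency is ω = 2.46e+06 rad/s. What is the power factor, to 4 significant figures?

X_L = ωL = 4182 Ω
X_C = 1/(ωC) = 4839 Ω
Parallel: admittances add. Y = 1/R + 1/(jωL) + jωC
Y = (0.0002404 − j3.248e-05) S
|Y| = 0.0002426 S → |Z| = 1/|Y| = 4123 Ω, ∠Z = −∠Y = 7.695°
cos φ = cos(7.695°) = 0.9910

0.9910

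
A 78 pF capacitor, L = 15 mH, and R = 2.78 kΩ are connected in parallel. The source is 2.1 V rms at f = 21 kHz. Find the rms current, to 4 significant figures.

1.285 mA

ω = 2πf = 131900 rad/s
X_L = ωL = 1979 Ω
X_C = 1/(ωC) = 97160 Ω
Parallel: admittances add. Y = 1/R + 1/(jωL) + jωC
Y = (0.0003597 − j0.0004950) S
|Y| = 0.0006119 S → |Z| = 1/|Y| = 1634 Ω, ∠Z = −∠Y = 53.99°
I = V/|Z| = 2.1/1634 = 1.285 mA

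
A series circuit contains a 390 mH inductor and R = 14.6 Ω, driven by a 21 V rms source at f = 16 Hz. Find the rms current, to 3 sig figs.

502 mA

ω = 2πf = 100.5 rad/s
X_L = ωL = 39.2 Ω
Z = 14.6 + j39.2 Ω
|Z| = √(14.6² + 39.2²) = 41.8 Ω
I = V/|Z| = 21/41.8 = 502 mA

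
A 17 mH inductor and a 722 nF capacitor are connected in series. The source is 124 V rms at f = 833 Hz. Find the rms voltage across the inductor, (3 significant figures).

ω = 2πf = 5234 rad/s
X_L = ωL = 89.0 Ω
X_C = 1/(ωC) = 265 Ω
Net reactance X = X_L − X_C = -176 Ω
Z = − j176 Ω
|Z| = √(0² + 176²) = 176 Ω
I = V/|Z| = 706 mA
V_L = I·|Z_L| = 0.706 × 89.0 = 62.8 V

62.8 V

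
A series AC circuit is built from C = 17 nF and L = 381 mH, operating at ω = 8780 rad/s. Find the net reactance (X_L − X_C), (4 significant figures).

-3355 Ω

X_L = ωL = 3345 Ω
X_C = 1/(ωC) = 6700 Ω
X = 3345 − 6700 = -3355 Ω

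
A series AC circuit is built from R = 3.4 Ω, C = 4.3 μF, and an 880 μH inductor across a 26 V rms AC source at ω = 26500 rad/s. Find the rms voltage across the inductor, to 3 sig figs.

X_L = ωL = 23.3 Ω
X_C = 1/(ωC) = 8.78 Ω
Net reactance X = X_L − X_C = 14.5 Ω
Z = 3.40 + j14.5 Ω
|Z| = √(3.40² + 14.5²) = 14.9 Ω
I = V/|Z| = 1.74 A
V_L = I·|Z_L| = 1.74 × 23.3 = 40.6 V

40.6 V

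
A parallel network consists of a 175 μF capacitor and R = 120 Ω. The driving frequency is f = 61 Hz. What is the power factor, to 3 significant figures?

0.123

ω = 2πf = 383.3 rad/s
X_C = 1/(ωC) = 14.9 Ω
Parallel: admittances add. Y = 1/R + jωC
Y = (0.00833 + j0.0671) S
|Y| = 0.0676 S → |Z| = 1/|Y| = 14.8 Ω, ∠Z = −∠Y = -82.9°
cos φ = cos(-82.9°) = 0.123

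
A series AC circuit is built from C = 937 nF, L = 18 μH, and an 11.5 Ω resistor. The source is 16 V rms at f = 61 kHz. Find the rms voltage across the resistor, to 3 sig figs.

15.1 V

ω = 2πf = 383300 rad/s
X_L = ωL = 6.90 Ω
X_C = 1/(ωC) = 2.78 Ω
Net reactance X = X_L − X_C = 4.11 Ω
Z = 11.5 + j4.11 Ω
|Z| = √(11.5² + 4.11²) = 12.2 Ω
I = V/|Z| = 1.31 A
V_R = I·|Z_R| = 1.31 × 11.5 = 15.1 V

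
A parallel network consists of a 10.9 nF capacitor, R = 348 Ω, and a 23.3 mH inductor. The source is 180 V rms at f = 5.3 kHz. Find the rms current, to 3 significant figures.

ω = 2πf = 33300 rad/s
X_L = ωL = 776 Ω
X_C = 1/(ωC) = 2750 Ω
Parallel: admittances add. Y = 1/R + 1/(jωL) + jωC
Y = (0.00287 − j0.000926) S
|Y| = 0.00302 S → |Z| = 1/|Y| = 331 Ω, ∠Z = −∠Y = 17.9°
I = V/|Z| = 180/331 = 543 mA

543 mA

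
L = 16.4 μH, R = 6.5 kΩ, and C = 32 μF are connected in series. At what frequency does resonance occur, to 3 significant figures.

6.95 kHz

ω₀ = 1/√(LC) = 1/√(1.64e-05 × 3.2e-05) = 43650 rad/s
f₀ = ω₀/(2π) = 6.95 kHz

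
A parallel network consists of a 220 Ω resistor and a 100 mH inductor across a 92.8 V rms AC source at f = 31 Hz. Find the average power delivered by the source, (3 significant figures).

ω = 2πf = 194.8 rad/s
X_L = ωL = 19.5 Ω
Parallel: admittances add. Y = 1/R + 1/(jωL)
Y = (0.00455 − j0.0513) S
|Y| = 0.0515 S → |Z| = 1/|Y| = 19.4 Ω, ∠Z = −∠Y = 84.9°
I = V/|Z| = 4.78 A
P = VI cos φ = 92.8 × 4.78 × cos(84.9°) = 39.1 W

39.1 W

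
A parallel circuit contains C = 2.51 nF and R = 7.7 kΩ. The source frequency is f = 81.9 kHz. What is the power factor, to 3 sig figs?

0.100

ω = 2πf = 514600 rad/s
X_C = 1/(ωC) = 774 Ω
Parallel: admittances add. Y = 1/R + jωC
Y = (0.000130 + j0.00129) S
|Y| = 0.00130 S → |Z| = 1/|Y| = 770 Ω, ∠Z = −∠Y = -84.3°
cos φ = cos(-84.3°) = 0.100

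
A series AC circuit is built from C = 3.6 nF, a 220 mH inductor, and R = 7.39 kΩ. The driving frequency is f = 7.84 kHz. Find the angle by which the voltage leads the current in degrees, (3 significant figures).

ω = 2πf = 49260 rad/s
X_L = ωL = 10800 Ω
X_C = 1/(ωC) = 5640 Ω
Net reactance X = X_L − X_C = 5200 Ω
Z = 7390 + j5200 Ω
|Z| = √(7390² + 5200²) = 9040 Ω
∠Z = arctan(5200/7390) = 35.1°

35.1°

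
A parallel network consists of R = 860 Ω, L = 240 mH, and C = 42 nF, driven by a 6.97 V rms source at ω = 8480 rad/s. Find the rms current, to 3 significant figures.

8.16 mA

X_L = ωL = 2040 Ω
X_C = 1/(ωC) = 2810 Ω
Parallel: admittances add. Y = 1/R + 1/(jωL) + jωC
Y = (0.00116 − j0.000135) S
|Y| = 0.00117 S → |Z| = 1/|Y| = 854 Ω, ∠Z = −∠Y = 6.63°
I = V/|Z| = 6.97/854 = 8.16 mA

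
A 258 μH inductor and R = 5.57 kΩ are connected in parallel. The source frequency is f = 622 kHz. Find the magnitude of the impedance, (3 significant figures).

ω = 2πf = 3.908e+06 rad/s
X_L = ωL = 1010 Ω
Parallel: admittances add. Y = 1/R + 1/(jωL)
Y = (0.000180 − j0.000992) S
|Y| = 0.00101 S → |Z| = 1/|Y| = 992 Ω, ∠Z = −∠Y = 79.7°

992 Ω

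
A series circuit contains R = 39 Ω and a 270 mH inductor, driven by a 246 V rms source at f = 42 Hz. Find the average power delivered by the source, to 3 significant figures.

ω = 2πf = 263.9 rad/s
X_L = ωL = 71.3 Ω
Z = 39.0 + j71.3 Ω
|Z| = √(39.0² + 71.3²) = 81.2 Ω
∠Z = arctan(71.3/39.0) = 61.3°
I = V/|Z| = 3.03 A
P = VI cos φ = 246 × 3.03 × cos(61.3°) = 358 W

358 W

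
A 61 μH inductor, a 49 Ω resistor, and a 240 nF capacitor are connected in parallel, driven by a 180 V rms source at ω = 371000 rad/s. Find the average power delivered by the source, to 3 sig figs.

661 W

X_L = ωL = 22.6 Ω
X_C = 1/(ωC) = 11.2 Ω
Parallel: admittances add. Y = 1/R + 1/(jωL) + jωC
Y = (0.0204 + j0.0449) S
|Y| = 0.0493 S → |Z| = 1/|Y| = 20.3 Ω, ∠Z = −∠Y = -65.5°
I = V/|Z| = 8.87 A
P = VI cos φ = 180 × 8.87 × cos(-65.5°) = 661 W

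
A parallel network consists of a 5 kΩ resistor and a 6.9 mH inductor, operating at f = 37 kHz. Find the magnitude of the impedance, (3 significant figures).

1530 Ω

ω = 2πf = 232500 rad/s
X_L = ωL = 1600 Ω
Parallel: admittances add. Y = 1/R + 1/(jωL)
Y = (0.000200 − j0.000623) S
|Y| = 0.000655 S → |Z| = 1/|Y| = 1530 Ω, ∠Z = −∠Y = 72.2°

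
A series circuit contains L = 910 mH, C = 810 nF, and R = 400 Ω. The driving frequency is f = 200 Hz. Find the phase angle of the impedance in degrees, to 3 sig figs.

ω = 2πf = 1257 rad/s
X_L = ωL = 1140 Ω
X_C = 1/(ωC) = 982 Ω
Net reactance X = X_L − X_C = 161 Ω
Z = 400 + j161 Ω
|Z| = √(400² + 161²) = 431 Ω
∠Z = arctan(161/400) = 21.9°

21.9°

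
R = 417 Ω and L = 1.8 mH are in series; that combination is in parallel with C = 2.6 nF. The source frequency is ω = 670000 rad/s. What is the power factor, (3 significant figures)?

X_L = ωL = 1210 Ω
X_C = 1/(ωC) = 574 Ω
Branch 1 (R+jX_L): Z₁ = 417 + j1210 Ω, |Z₁| = 1280 Ω
Branch 2 (−jX_C): Z₂ = −j574 Ω
Parallel: Z = Z₁Z₂/(Z₁+Z₂), |Z| = 968 Ω, ∠Z = -75.7°
cos φ = cos(-75.7°) = 0.248

0.248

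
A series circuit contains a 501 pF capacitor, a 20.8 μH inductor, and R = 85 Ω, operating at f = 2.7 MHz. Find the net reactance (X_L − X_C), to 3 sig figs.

235 Ω

ω = 2πf = 1.696e+07 rad/s
X_L = ωL = 353 Ω
X_C = 1/(ωC) = 118 Ω
X = 353 − 118 = 235 Ω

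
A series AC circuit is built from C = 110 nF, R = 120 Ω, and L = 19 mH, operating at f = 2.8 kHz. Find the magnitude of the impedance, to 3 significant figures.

218 Ω

ω = 2πf = 17590 rad/s
X_L = ωL = 334 Ω
X_C = 1/(ωC) = 517 Ω
Net reactance X = X_L − X_C = -182 Ω
Z = 120 − j182 Ω
|Z| = √(120² + 182²) = 218 Ω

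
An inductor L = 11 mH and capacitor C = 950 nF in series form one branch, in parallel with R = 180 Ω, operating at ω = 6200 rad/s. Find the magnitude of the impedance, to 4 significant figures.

88.46 Ω

X_L = ωL = 68.20 Ω
X_C = 1/(ωC) = 169.8 Ω
Branch 1: Z₁ = R = 180.0 Ω
Branch 2 (series LC): Z₂ = j(X_L − X_C) = −j101.6 Ω
Parallel: Z = Z₁Z₂/(Z₁+Z₂), |Z| = 88.46 Ω, ∠Z = -60.56°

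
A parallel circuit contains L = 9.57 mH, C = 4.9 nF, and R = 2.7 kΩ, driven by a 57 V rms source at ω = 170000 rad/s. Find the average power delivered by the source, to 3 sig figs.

1.20 W

X_L = ωL = 1630 Ω
X_C = 1/(ωC) = 1200 Ω
Parallel: admittances add. Y = 1/R + 1/(jωL) + jωC
Y = (0.000370 + j0.000218) S
|Y| = 0.000430 S → |Z| = 1/|Y| = 2330 Ω, ∠Z = −∠Y = -30.5°
I = V/|Z| = 24.5 mA
P = VI cos φ = 57 × 0.0245 × cos(-30.5°) = 1.20 W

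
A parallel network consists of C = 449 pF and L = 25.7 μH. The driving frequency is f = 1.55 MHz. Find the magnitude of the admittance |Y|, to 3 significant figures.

377 μS

ω = 2πf = 9.739e+06 rad/s
X_L = ωL = 250 Ω
X_C = 1/(ωC) = 229 Ω
Parallel: admittances add. Y = 1/(jωL) + jωC
Y = (0 + j0.000377) S
|Y| = 0.000377 S → |Z| = 1/|Y| = 2650 Ω, ∠Z = −∠Y = -90.0°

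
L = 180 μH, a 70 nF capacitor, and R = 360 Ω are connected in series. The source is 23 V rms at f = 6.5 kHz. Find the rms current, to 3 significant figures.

ω = 2πf = 40840 rad/s
X_L = ωL = 7.35 Ω
X_C = 1/(ωC) = 350 Ω
Net reactance X = X_L − X_C = -342 Ω
Z = 360 − j342 Ω
|Z| = √(360² + 342²) = 497 Ω
I = V/|Z| = 23/497 = 46.3 mA

46.3 mA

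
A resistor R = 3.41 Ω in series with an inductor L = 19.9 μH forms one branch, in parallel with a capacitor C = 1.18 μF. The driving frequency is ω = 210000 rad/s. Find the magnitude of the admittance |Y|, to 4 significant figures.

156.8 mS

X_L = ωL = 4.179 Ω
X_C = 1/(ωC) = 4.036 Ω
Branch 1 (R+jX_L): Z₁ = 3.410 + j4.179 Ω, |Z₁| = 5.394 Ω
Branch 2 (−jX_C): Z₂ = −j4.036 Ω
Parallel: Z = Z₁Z₂/(Z₁+Z₂), |Z| = 6.377 Ω, ∠Z = -41.62°
|Y| = 1/|Z| = 156.8 mS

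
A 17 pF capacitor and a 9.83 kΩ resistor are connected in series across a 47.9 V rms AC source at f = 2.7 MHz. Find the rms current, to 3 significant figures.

4.60 mA

ω = 2πf = 1.696e+07 rad/s
X_C = 1/(ωC) = 3470 Ω
Z = 9830 − j3470 Ω
|Z| = √(9830² + 3470²) = 10400 Ω
I = V/|Z| = 47.9/10400 = 4.60 mA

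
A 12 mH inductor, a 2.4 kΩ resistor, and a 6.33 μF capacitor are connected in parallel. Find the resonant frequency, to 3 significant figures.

ω₀ = 1/√(LC) = 1/√(0.012 × 6.33e-06) = 3628 rad/s
f₀ = ω₀/(2π) = 577 Hz

577 Hz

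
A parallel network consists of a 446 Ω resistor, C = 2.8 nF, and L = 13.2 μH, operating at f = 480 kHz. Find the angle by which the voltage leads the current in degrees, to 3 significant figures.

ω = 2πf = 3.016e+06 rad/s
X_L = ωL = 39.8 Ω
X_C = 1/(ωC) = 118 Ω
Parallel: admittances add. Y = 1/R + 1/(jωL) + jωC
Y = (0.00224 − j0.0167) S
|Y| = 0.0168 S → |Z| = 1/|Y| = 59.4 Ω, ∠Z = −∠Y = 82.3°

82.3°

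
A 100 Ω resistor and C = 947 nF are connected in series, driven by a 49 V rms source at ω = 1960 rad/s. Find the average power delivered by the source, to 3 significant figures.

X_C = 1/(ωC) = 539 Ω
Z = 100 − j539 Ω
|Z| = √(100² + 539²) = 548 Ω
∠Z = arctan(-539/100) = -79.5°
I = V/|Z| = 89.4 mA
P = VI cos φ = 49 × 0.0894 × cos(-79.5°) = 800 mW

800 mW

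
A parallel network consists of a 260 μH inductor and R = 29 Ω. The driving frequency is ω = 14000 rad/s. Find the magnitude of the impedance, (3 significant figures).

3.61 Ω

X_L = ωL = 3.64 Ω
Parallel: admittances add. Y = 1/R + 1/(jωL)
Y = (0.0345 − j0.275) S
|Y| = 0.277 S → |Z| = 1/|Y| = 3.61 Ω, ∠Z = −∠Y = 82.8°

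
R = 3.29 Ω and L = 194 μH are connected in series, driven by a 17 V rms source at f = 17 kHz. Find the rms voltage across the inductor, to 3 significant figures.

ω = 2πf = 106800 rad/s
X_L = ωL = 20.7 Ω
Z = 3.29 + j20.7 Ω
|Z| = √(3.29² + 20.7²) = 21.0 Ω
I = V/|Z| = 810 mA
V_L = I·|Z_L| = 0.810 × 20.7 = 16.8 V

16.8 V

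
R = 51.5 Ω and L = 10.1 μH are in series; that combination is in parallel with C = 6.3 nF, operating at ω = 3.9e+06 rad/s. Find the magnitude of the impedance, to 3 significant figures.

X_L = ωL = 39.4 Ω
X_C = 1/(ωC) = 40.7 Ω
Branch 1 (R+jX_L): Z₁ = 51.5 + j39.4 Ω, |Z₁| = 64.8 Ω
Branch 2 (−jX_C): Z₂ = −j40.7 Ω
Parallel: Z = Z₁Z₂/(Z₁+Z₂), |Z| = 51.2 Ω, ∠Z = -51.1°

51.2 Ω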